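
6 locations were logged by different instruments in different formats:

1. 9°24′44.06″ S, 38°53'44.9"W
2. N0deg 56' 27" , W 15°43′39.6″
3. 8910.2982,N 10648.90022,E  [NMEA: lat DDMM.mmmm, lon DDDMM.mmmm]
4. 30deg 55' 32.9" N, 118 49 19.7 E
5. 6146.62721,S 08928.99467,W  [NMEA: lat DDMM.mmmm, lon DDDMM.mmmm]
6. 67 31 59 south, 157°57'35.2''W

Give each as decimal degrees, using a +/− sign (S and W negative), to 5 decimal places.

Point 1:
  φ: 9 + 24/60 + 44.06/3600 = 9.412239
  S → negative
  Lon: 38° + 53/60 + 44.9/3600 = 38 + 0.883333 + 0.012472 = 38.895806
  W ⇒ negate
Point 2:
  Lat: 56′ + 27″ = 56.45000′; 0 + 56.45000/60 = 0.940833
  N ⇒ keep positive
  Longitude: 15 + 43/60 + 39.6/3600 = 15.727667
  W → negative
Point 3:
  φ: split at 2 digits → 89° and 10.2982′; 89 + 10.2982/60 = 89.171637
  N ⇒ keep positive
  Longitude: degrees = first 3 digits = 106, minutes = 48.90022; 106 + 48.90022/60 = 106.815004
  E → positive
Point 4:
  φ: 55′ + 32.9″ = 55.54833′; 30 + 55.54833/60 = 30.925806
  N → positive
  Longitude: 118° + 49/60 + 19.7/3600 = 118 + 0.816667 + 0.005472 = 118.822139
  E ⇒ keep positive
Point 5:
  φ: degrees = first 2 digits = 61, minutes = 46.62721; 61 + 46.62721/60 = 61.777120
  S → negative
  λ: degrees = first 3 digits = 89, minutes = 28.99467; 89 + 28.99467/60 = 89.483245
  W → negative
Point 6:
  Lat: 31′ + 59″ = 31.98333′; 67 + 31.98333/60 = 67.533056
  S → negative
  λ: 157° + 57/60 + 35.2/3600 = 157 + 0.950000 + 0.009778 = 157.959778
  W → negative

1. -9.41224, -38.89581
2. 0.94083, -15.72767
3. 89.17164, 106.81500
4. 30.92581, 118.82214
5. -61.77712, -89.48324
6. -67.53306, -157.95978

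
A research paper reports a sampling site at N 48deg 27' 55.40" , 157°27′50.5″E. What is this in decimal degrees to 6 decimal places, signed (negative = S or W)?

Lat: 48° + 27/60 + 55.4/3600 = 48 + 0.450000 + 0.015389 = 48.4653889
N → positive
λ: 157 + 27/60 + 50.5/3600 = 157.4640278
E ⇒ keep positive

48.465389, 157.464028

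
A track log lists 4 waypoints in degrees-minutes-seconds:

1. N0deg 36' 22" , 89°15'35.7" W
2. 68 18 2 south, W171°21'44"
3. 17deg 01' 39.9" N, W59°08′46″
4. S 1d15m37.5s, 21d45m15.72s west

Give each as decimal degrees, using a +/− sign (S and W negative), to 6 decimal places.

1. 0.606111, -89.259917
2. -68.300556, -171.362222
3. 17.027750, -59.146111
4. -1.260417, -21.754367

Point 1:
  Latitude: 36′ + 22″ = 36.36667′; 0 + 36.36667/60 = 0.6061111
  N → positive
  λ: 89° + 15/60 + 35.7/3600 = 89 + 0.250000 + 0.009917 = 89.2599167
  hemisphere W, so the sign is −
Point 2:
  φ: 68° + 18/60 + 2/3600 = 68 + 0.300000 + 0.000556 = 68.3005556
  S → negative
  λ: 171 + 21/60 + 44/3600 = 171.3622222
  W ⇒ negate
Point 3:
  φ: 1′ + 39.9″ = 1.66500′; 17 + 1.66500/60 = 17.0277500
  N → positive
  Lon: 59° + 8/60 + 46/3600 = 59 + 0.133333 + 0.012778 = 59.1461111
  W ⇒ negate
Point 4:
  Latitude: 15′ + 37.5″ = 15.62500′; 1 + 15.62500/60 = 1.2604167
  hemisphere S, so the sign is −
  Lon: 21° + 45/60 + 15.72/3600 = 21 + 0.750000 + 0.004367 = 21.7543667
  hemisphere W, so the sign is −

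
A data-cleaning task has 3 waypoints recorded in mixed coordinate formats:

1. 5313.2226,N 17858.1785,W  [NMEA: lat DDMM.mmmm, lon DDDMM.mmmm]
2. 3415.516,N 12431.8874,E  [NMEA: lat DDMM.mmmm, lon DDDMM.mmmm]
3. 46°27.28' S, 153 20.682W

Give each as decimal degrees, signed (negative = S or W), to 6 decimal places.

1. 53.220377, -178.969642
2. 34.258600, 124.531457
3. -46.454667, -153.344700

Point 1:
  Lat: degrees = first 2 digits = 53, minutes = 13.2226; 53 + 13.2226/60 = 53.2203767
  N ⇒ keep positive
  λ: split at 3 digits → 178° and 58.1785′; 178 + 58.1785/60 = 178.9696417
  W → negative
Point 2:
  φ: split at 2 digits → 34° and 15.516′; 34 + 15.516/60 = 34.2586000
  N ⇒ keep positive
  Longitude: split at 3 digits → 124° and 31.8874′; 124 + 31.8874/60 = 124.5314567
  E → positive
Point 3:
  Latitude: 46 + 27.28/60 = 46.4546667
  S ⇒ negate
  Longitude: 20.682′ = 0.344700°; total 153.3447000
  W ⇒ negate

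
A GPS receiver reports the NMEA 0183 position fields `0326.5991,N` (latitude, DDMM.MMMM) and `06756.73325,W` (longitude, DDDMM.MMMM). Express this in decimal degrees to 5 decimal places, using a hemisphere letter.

Lat: split at 2 digits → 03° and 26.5991′; 3 + 26.5991/60 = 3.443318
Longitude: split at 3 digits → 067° and 56.73325′; 67 + 56.73325/60 = 67.945554

3.44332° N, 67.94555° W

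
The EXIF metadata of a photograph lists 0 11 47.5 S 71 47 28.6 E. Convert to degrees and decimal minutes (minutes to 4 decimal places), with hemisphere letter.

φ: seconds/60 = 0.79167; minutes = 11 + 0.79167 = 11.791667
Longitude: 47 + 28.6/60 = 47.476667′

0° 11.7917′ S, 71° 47.4767′ E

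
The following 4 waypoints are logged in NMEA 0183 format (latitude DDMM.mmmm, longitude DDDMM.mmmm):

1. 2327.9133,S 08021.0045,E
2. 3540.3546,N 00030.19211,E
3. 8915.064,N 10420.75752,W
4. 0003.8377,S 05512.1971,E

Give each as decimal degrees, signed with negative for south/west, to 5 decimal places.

1. -23.46522, 80.35008
2. 35.67258, 0.50320
3. 89.25107, -104.34596
4. -0.06396, 55.20329

Point 1:
  φ: degrees = first 2 digits = 23, minutes = 27.9133; 23 + 27.9133/60 = 23.465222
  hemisphere S, so the sign is −
  λ: split at 3 digits → 080° and 21.0045′; 80 + 21.0045/60 = 80.350075
  E ⇒ keep positive
Point 2:
  φ: degrees = first 2 digits = 35, minutes = 40.3546; 35 + 40.3546/60 = 35.672577
  N ⇒ keep positive
  Longitude: split at 3 digits → 000° and 30.19211′; 0 + 30.19211/60 = 0.503202
  E ⇒ keep positive
Point 3:
  φ: degrees = first 2 digits = 89, minutes = 15.064; 89 + 15.064/60 = 89.251067
  N ⇒ keep positive
  Longitude: split at 3 digits → 104° and 20.75752′; 104 + 20.75752/60 = 104.345959
  hemisphere W, so the sign is −
Point 4:
  Latitude: split at 2 digits → 00° and 3.8377′; 0 + 3.8377/60 = 0.063962
  hemisphere S, so the sign is −
  λ: split at 3 digits → 055° and 12.1971′; 55 + 12.1971/60 = 55.203285
  E → positive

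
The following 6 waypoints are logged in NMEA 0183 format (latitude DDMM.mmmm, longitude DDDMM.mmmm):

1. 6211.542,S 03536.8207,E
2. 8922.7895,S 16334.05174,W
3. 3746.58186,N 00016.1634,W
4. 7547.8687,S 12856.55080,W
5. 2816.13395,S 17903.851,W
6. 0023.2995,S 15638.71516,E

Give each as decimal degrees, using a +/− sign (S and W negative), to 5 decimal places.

1. -62.19237, 35.61368
2. -89.37983, -163.56753
3. 37.77636, -0.26939
4. -75.79781, -128.94251
5. -28.26890, -179.06418
6. -0.38833, 156.64525

Point 1:
  φ: split at 2 digits → 62° and 11.542′; 62 + 11.542/60 = 62.192367
  hemisphere S, so the sign is −
  Longitude: split at 3 digits → 035° and 36.8207′; 35 + 36.8207/60 = 35.613678
  E → positive
Point 2:
  Latitude: split at 2 digits → 89° and 22.7895′; 89 + 22.7895/60 = 89.379825
  S ⇒ negate
  λ: degrees = first 3 digits = 163, minutes = 34.05174; 163 + 34.05174/60 = 163.567529
  W → negative
Point 3:
  φ: degrees = first 2 digits = 37, minutes = 46.58186; 37 + 46.58186/60 = 37.776364
  N → positive
  Lon: degrees = first 3 digits = 0, minutes = 16.1634; 0 + 16.1634/60 = 0.269390
  W ⇒ negate
Point 4:
  φ: degrees = first 2 digits = 75, minutes = 47.8687; 75 + 47.8687/60 = 75.797812
  hemisphere S, so the sign is −
  Lon: split at 3 digits → 128° and 56.5508′; 128 + 56.5508/60 = 128.942513
  W → negative
Point 5:
  Latitude: degrees = first 2 digits = 28, minutes = 16.13395; 28 + 16.13395/60 = 28.268899
  S ⇒ negate
  Longitude: degrees = first 3 digits = 179, minutes = 3.851; 179 + 3.851/60 = 179.064183
  W ⇒ negate
Point 6:
  Latitude: degrees = first 2 digits = 0, minutes = 23.2995; 0 + 23.2995/60 = 0.388325
  S → negative
  Lon: degrees = first 3 digits = 156, minutes = 38.71516; 156 + 38.71516/60 = 156.645253
  E ⇒ keep positive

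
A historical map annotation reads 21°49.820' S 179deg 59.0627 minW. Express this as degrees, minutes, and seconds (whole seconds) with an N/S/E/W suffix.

Latitude: 49.82000′ → 49′ and 0.82000 × 60 = 49.20″
Lon: 59.06270′ → 59′ and 0.06270 × 60 = 3.76″

21°49′49″ S, 179°59′4″ W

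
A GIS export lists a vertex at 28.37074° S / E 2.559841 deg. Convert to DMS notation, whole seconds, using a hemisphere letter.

28°22′15″ S, 2°33′35″ E

Latitude: 0.370740 × 60 = 22.24440′ → 22′, remainder × 60 = 14.66″
λ: 0.559841° → 33.59046′; 0.59046 × 60 = 35.43″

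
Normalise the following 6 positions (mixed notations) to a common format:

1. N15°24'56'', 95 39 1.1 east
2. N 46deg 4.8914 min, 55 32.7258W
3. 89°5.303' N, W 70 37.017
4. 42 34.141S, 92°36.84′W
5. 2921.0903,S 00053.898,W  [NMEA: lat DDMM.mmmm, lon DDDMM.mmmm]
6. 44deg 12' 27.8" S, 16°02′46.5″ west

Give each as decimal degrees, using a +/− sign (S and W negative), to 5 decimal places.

1. 15.41556, 95.65031
2. 46.08152, -55.54543
3. 89.08838, -70.61695
4. -42.56902, -92.61400
5. -29.35151, -0.89830
6. -44.20772, -16.04625

Point 1:
  φ: 15° + 24/60 + 56/3600 = 15 + 0.400000 + 0.015556 = 15.415556
  N ⇒ keep positive
  λ: 95° + 39/60 + 1.1/3600 = 95 + 0.650000 + 0.000306 = 95.650306
  E ⇒ keep positive
Point 2:
  φ: 4.8914′ = 0.081523°; total 46.081523
  N ⇒ keep positive
  λ: 55 + 32.7258/60 = 55.545430
  hemisphere W, so the sign is −
Point 3:
  φ: 89 + 5.303/60 = 89.088383
  N ⇒ keep positive
  Lon: 70 + 37.017/60 = 70.616950
  W → negative
Point 4:
  Lat: 34.141′ = 0.569017°; total 42.569017
  S ⇒ negate
  Lon: 92 + 36.84/60 = 92.614000
  hemisphere W, so the sign is −
Point 5:
  Latitude: degrees = first 2 digits = 29, minutes = 21.0903; 29 + 21.0903/60 = 29.351505
  S ⇒ negate
  Longitude: degrees = first 3 digits = 0, minutes = 53.898; 0 + 53.898/60 = 0.898300
  W ⇒ negate
Point 6:
  Latitude: 12′ + 27.8″ = 12.46333′; 44 + 12.46333/60 = 44.207722
  S → negative
  λ: 16 + 2/60 + 46.5/3600 = 16.046250
  W → negative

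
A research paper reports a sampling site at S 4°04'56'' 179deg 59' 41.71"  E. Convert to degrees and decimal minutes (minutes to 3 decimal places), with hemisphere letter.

4° 4.933′ S, 179° 59.695′ E

Lat: 4 + 56/60 = 4.93333′
λ: seconds/60 = 0.69517; minutes = 59 + 0.69517 = 59.69517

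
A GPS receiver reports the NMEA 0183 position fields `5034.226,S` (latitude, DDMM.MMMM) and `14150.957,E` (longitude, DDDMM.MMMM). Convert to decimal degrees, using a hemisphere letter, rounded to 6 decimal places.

50.570433° S, 141.849283° E

Latitude: degrees = first 2 digits = 50, minutes = 34.226; 50 + 34.226/60 = 50.5704333
Lon: degrees = first 3 digits = 141, minutes = 50.957; 141 + 50.957/60 = 141.8492833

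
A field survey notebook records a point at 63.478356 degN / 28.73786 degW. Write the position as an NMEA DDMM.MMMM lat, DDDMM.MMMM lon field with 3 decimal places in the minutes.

6328.701,N / 02844.272,W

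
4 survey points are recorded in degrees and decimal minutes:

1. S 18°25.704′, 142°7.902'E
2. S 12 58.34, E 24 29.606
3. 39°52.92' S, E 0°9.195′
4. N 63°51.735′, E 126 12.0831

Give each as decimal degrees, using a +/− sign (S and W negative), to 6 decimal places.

1. -18.428400, 142.131700
2. -12.972333, 24.493433
3. -39.882000, 0.153250
4. 63.862250, 126.201385

Point 1:
  φ: 18 + 25.704/60 = 18.4284000
  S ⇒ negate
  Lon: 142 + 7.902/60 = 142.1317000
  E → positive
Point 2:
  Latitude: 12 + 58.34/60 = 12.9723333
  hemisphere S, so the sign is −
  λ: 24 + 29.606/60 = 24.4934333
  E → positive
Point 3:
  Lat: 52.92′ = 0.882000°; total 39.8820000
  hemisphere S, so the sign is −
  Longitude: 0 + 9.195/60 = 0.1532500
  E → positive
Point 4:
  Latitude: 51.735′ = 0.862250°; total 63.8622500
  N ⇒ keep positive
  λ: 126 + 12.0831/60 = 126.2013850
  E → positive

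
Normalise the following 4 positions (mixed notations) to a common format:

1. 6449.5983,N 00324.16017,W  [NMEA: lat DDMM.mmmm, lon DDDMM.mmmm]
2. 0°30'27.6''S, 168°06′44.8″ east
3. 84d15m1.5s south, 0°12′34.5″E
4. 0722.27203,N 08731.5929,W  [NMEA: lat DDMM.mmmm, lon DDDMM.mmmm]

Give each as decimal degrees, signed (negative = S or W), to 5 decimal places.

1. 64.82664, -3.40267
2. -0.50767, 168.11244
3. -84.25042, 0.20958
4. 7.37120, -87.52655

Point 1:
  Latitude: degrees = first 2 digits = 64, minutes = 49.5983; 64 + 49.5983/60 = 64.826638
  N ⇒ keep positive
  Lon: split at 3 digits → 003° and 24.16017′; 3 + 24.16017/60 = 3.402670
  W ⇒ negate
Point 2:
  Lat: 0° + 30/60 + 27.6/3600 = 0 + 0.500000 + 0.007667 = 0.507667
  S ⇒ negate
  Lon: 6′ + 44.8″ = 6.74667′; 168 + 6.74667/60 = 168.112444
  E ⇒ keep positive
Point 3:
  Latitude: 84° + 15/60 + 1.5/3600 = 84 + 0.250000 + 0.000417 = 84.250417
  hemisphere S, so the sign is −
  λ: 0 + 12/60 + 34.5/3600 = 0.209583
  E → positive
Point 4:
  Latitude: degrees = first 2 digits = 7, minutes = 22.27203; 7 + 22.27203/60 = 7.371201
  N → positive
  λ: split at 3 digits → 087° and 31.5929′; 87 + 31.5929/60 = 87.526548
  hemisphere W, so the sign is −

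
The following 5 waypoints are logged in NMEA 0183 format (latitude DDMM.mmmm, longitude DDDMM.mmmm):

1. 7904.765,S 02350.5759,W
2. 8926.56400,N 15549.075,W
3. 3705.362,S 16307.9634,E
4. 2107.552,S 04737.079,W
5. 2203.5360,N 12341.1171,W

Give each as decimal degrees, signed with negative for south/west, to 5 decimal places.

1. -79.07942, -23.84293
2. 89.44273, -155.81792
3. -37.08937, 163.13272
4. -21.12587, -47.61798
5. 22.05893, -123.68529

Point 1:
  Latitude: split at 2 digits → 79° and 4.765′; 79 + 4.765/60 = 79.079417
  S → negative
  λ: split at 3 digits → 023° and 50.5759′; 23 + 50.5759/60 = 23.842932
  W ⇒ negate
Point 2:
  Lat: split at 2 digits → 89° and 26.564′; 89 + 26.564/60 = 89.442733
  N ⇒ keep positive
  Lon: split at 3 digits → 155° and 49.075′; 155 + 49.075/60 = 155.817917
  W ⇒ negate
Point 3:
  Lat: degrees = first 2 digits = 37, minutes = 5.362; 37 + 5.362/60 = 37.089367
  S → negative
  Longitude: split at 3 digits → 163° and 7.9634′; 163 + 7.9634/60 = 163.132723
  E → positive
Point 4:
  φ: degrees = first 2 digits = 21, minutes = 7.552; 21 + 7.552/60 = 21.125867
  S → negative
  Lon: degrees = first 3 digits = 47, minutes = 37.079; 47 + 37.079/60 = 47.617983
  hemisphere W, so the sign is −
Point 5:
  Lat: split at 2 digits → 22° and 3.536′; 22 + 3.536/60 = 22.058933
  N → positive
  λ: split at 3 digits → 123° and 41.1171′; 123 + 41.1171/60 = 123.685285
  W → negative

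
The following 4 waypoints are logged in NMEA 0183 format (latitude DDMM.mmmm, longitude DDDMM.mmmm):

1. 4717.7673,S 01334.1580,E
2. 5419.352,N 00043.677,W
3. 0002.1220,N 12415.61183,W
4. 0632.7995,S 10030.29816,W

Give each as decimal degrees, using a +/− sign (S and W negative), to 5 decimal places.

1. -47.29612, 13.56930
2. 54.32253, -0.72795
3. 0.03537, -124.26020
4. -6.54666, -100.50497

Point 1:
  φ: split at 2 digits → 47° and 17.7673′; 47 + 17.7673/60 = 47.296122
  S ⇒ negate
  Longitude: degrees = first 3 digits = 13, minutes = 34.158; 13 + 34.158/60 = 13.569300
  E ⇒ keep positive
Point 2:
  Latitude: split at 2 digits → 54° and 19.352′; 54 + 19.352/60 = 54.322533
  N → positive
  λ: degrees = first 3 digits = 0, minutes = 43.677; 0 + 43.677/60 = 0.727950
  W → negative
Point 3:
  Lat: split at 2 digits → 00° and 2.122′; 0 + 2.122/60 = 0.035367
  N → positive
  Lon: degrees = first 3 digits = 124, minutes = 15.61183; 124 + 15.61183/60 = 124.260197
  W → negative
Point 4:
  Latitude: split at 2 digits → 06° and 32.7995′; 6 + 32.7995/60 = 6.546658
  S ⇒ negate
  λ: degrees = first 3 digits = 100, minutes = 30.29816; 100 + 30.29816/60 = 100.504969
  hemisphere W, so the sign is −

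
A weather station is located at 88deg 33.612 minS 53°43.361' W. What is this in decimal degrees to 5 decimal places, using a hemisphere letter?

φ: 33.612′ = 0.560200°; total 88.560200
Lon: 53 + 43.361/60 = 53.722683

88.56020° S, 53.72268° W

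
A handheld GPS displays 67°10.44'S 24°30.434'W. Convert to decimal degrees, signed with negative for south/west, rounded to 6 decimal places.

-67.174000, -24.507233

Latitude: 10.44′ = 0.174000°; total 67.1740000
hemisphere S, so the sign is −
λ: 30.434′ = 0.507233°; total 24.5072333
W ⇒ negate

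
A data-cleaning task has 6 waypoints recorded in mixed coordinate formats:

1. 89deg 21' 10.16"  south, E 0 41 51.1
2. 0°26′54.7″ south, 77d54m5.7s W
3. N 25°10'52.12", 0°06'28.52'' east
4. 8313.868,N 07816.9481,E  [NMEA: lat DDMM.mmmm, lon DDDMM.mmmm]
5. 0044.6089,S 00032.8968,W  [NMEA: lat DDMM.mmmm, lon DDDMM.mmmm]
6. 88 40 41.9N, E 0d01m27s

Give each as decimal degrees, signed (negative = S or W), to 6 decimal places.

1. -89.352822, 0.697528
2. -0.448528, -77.901583
3. 25.181144, 0.107922
4. 83.231133, 78.282468
5. -0.743482, -0.548280
6. 88.678306, 0.024167

Point 1:
  φ: 89 + 21/60 + 10.16/3600 = 89.3528222
  hemisphere S, so the sign is −
  Longitude: 0° + 41/60 + 51.1/3600 = 0 + 0.683333 + 0.014194 = 0.6975278
  E → positive
Point 2:
  φ: 0° + 26/60 + 54.7/3600 = 0 + 0.433333 + 0.015194 = 0.4485278
  S ⇒ negate
  Longitude: 77 + 54/60 + 5.7/3600 = 77.9015833
  W ⇒ negate
Point 3:
  Lat: 25 + 10/60 + 52.12/3600 = 25.1811444
  N → positive
  Lon: 0 + 6/60 + 28.52/3600 = 0.1079222
  E → positive
Point 4:
  Latitude: split at 2 digits → 83° and 13.868′; 83 + 13.868/60 = 83.2311333
  N → positive
  λ: degrees = first 3 digits = 78, minutes = 16.9481; 78 + 16.9481/60 = 78.2824683
  E ⇒ keep positive
Point 5:
  Latitude: degrees = first 2 digits = 0, minutes = 44.6089; 0 + 44.6089/60 = 0.7434817
  hemisphere S, so the sign is −
  Longitude: split at 3 digits → 000° and 32.8968′; 0 + 32.8968/60 = 0.5482800
  W ⇒ negate
Point 6:
  Lat: 40′ + 41.9″ = 40.69833′; 88 + 40.69833/60 = 88.6783056
  N ⇒ keep positive
  λ: 1′ + 27″ = 1.45000′; 0 + 1.45000/60 = 0.0241667
  E ⇒ keep positive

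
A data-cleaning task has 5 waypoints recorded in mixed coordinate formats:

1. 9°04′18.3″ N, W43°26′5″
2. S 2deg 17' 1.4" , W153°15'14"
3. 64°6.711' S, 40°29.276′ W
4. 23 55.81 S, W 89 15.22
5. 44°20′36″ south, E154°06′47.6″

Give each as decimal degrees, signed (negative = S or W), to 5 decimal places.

Point 1:
  Lat: 9° + 4/60 + 18.3/3600 = 9 + 0.066667 + 0.005083 = 9.071750
  N ⇒ keep positive
  λ: 43 + 26/60 + 5/3600 = 43.434722
  hemisphere W, so the sign is −
Point 2:
  φ: 2° + 17/60 + 1.4/3600 = 2 + 0.283333 + 0.000389 = 2.283722
  hemisphere S, so the sign is −
  Lon: 153° + 15/60 + 14/3600 = 153 + 0.250000 + 0.003889 = 153.253889
  hemisphere W, so the sign is −
Point 3:
  φ: 6.711′ = 0.111850°; total 64.111850
  S → negative
  Lon: 29.276′ = 0.487933°; total 40.487933
  W → negative
Point 4:
  Latitude: 55.81′ = 0.930167°; total 23.930167
  hemisphere S, so the sign is −
  Lon: 89 + 15.22/60 = 89.253667
  hemisphere W, so the sign is −
Point 5:
  Latitude: 44 + 20/60 + 36/3600 = 44.343333
  S → negative
  Lon: 154° + 6/60 + 47.6/3600 = 154 + 0.100000 + 0.013222 = 154.113222
  E → positive

1. 9.07175, -43.43472
2. -2.28372, -153.25389
3. -64.11185, -40.48793
4. -23.93017, -89.25367
5. -44.34333, 154.11322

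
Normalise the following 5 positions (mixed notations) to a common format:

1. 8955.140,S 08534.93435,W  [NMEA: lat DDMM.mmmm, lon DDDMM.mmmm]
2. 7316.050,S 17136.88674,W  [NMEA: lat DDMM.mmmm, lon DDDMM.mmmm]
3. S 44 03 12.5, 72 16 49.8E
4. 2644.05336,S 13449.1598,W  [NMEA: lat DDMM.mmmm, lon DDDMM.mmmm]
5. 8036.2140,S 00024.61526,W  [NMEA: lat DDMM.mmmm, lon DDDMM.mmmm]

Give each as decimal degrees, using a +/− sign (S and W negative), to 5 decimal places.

Point 1:
  Latitude: degrees = first 2 digits = 89, minutes = 55.14; 89 + 55.14/60 = 89.919000
  hemisphere S, so the sign is −
  Lon: degrees = first 3 digits = 85, minutes = 34.93435; 85 + 34.93435/60 = 85.582239
  W ⇒ negate
Point 2:
  Latitude: degrees = first 2 digits = 73, minutes = 16.05; 73 + 16.05/60 = 73.267500
  S → negative
  Lon: degrees = first 3 digits = 171, minutes = 36.88674; 171 + 36.88674/60 = 171.614779
  W → negative
Point 3:
  Latitude: 3′ + 12.5″ = 3.20833′; 44 + 3.20833/60 = 44.053472
  S → negative
  λ: 16′ + 49.8″ = 16.83000′; 72 + 16.83000/60 = 72.280500
  E → positive
Point 4:
  Lat: degrees = first 2 digits = 26, minutes = 44.05336; 26 + 44.05336/60 = 26.734223
  S → negative
  Lon: split at 3 digits → 134° and 49.1598′; 134 + 49.1598/60 = 134.819330
  hemisphere W, so the sign is −
Point 5:
  Lat: degrees = first 2 digits = 80, minutes = 36.214; 80 + 36.214/60 = 80.603567
  hemisphere S, so the sign is −
  λ: degrees = first 3 digits = 0, minutes = 24.61526; 0 + 24.61526/60 = 0.410254
  W → negative

1. -89.91900, -85.58224
2. -73.26750, -171.61478
3. -44.05347, 72.28050
4. -26.73422, -134.81933
5. -80.60357, -0.41025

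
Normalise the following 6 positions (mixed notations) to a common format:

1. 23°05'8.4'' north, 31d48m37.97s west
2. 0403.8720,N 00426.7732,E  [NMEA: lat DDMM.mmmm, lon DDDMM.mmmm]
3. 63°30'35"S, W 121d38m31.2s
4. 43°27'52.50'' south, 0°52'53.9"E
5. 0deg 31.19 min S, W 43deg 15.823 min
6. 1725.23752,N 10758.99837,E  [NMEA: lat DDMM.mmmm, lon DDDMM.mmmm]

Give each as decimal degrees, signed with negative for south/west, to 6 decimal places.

1. 23.085667, -31.810547
2. 4.064533, 4.446220
3. -63.509722, -121.642000
4. -43.464583, 0.881639
5. -0.519833, -43.263717
6. 17.420625, 107.983306

Point 1:
  Lat: 23° + 5/60 + 8.4/3600 = 23 + 0.083333 + 0.002333 = 23.0856667
  N → positive
  Lon: 48′ + 37.97″ = 48.63283′; 31 + 48.63283/60 = 31.8105472
  W ⇒ negate
Point 2:
  Lat: split at 2 digits → 04° and 3.872′; 4 + 3.872/60 = 4.0645333
  N → positive
  λ: split at 3 digits → 004° and 26.7732′; 4 + 26.7732/60 = 4.4462200
  E ⇒ keep positive
Point 3:
  Lat: 63° + 30/60 + 35/3600 = 63 + 0.500000 + 0.009722 = 63.5097222
  S → negative
  Longitude: 121° + 38/60 + 31.2/3600 = 121 + 0.633333 + 0.008667 = 121.6420000
  W → negative
Point 4:
  Lat: 43 + 27/60 + 52.5/3600 = 43.4645833
  S ⇒ negate
  Lon: 0 + 52/60 + 53.9/3600 = 0.8816389
  E → positive
Point 5:
  Latitude: 31.19′ = 0.519833°; total 0.5198333
  S ⇒ negate
  λ: 43 + 15.823/60 = 43.2637167
  W → negative
Point 6:
  Latitude: split at 2 digits → 17° and 25.23752′; 17 + 25.23752/60 = 17.4206253
  N → positive
  Longitude: split at 3 digits → 107° and 58.99837′; 107 + 58.99837/60 = 107.9833062
  E ⇒ keep positive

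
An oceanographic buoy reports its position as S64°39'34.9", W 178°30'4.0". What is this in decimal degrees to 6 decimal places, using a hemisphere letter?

64.659694° S, 178.501111° W

Latitude: 64 + 39/60 + 34.9/3600 = 64.6596944
λ: 30′ + 4″ = 30.06667′; 178 + 30.06667/60 = 178.5011111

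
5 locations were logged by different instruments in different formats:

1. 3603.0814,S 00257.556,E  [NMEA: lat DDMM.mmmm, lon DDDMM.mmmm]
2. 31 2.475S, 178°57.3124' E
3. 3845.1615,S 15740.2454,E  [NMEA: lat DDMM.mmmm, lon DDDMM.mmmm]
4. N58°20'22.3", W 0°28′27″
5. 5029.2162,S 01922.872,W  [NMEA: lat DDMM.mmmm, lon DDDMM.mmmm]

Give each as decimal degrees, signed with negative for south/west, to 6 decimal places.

Point 1:
  φ: split at 2 digits → 36° and 3.0814′; 36 + 3.0814/60 = 36.0513567
  S → negative
  Longitude: degrees = first 3 digits = 2, minutes = 57.556; 2 + 57.556/60 = 2.9592667
  E → positive
Point 2:
  φ: 2.475′ = 0.041250°; total 31.0412500
  S ⇒ negate
  λ: 57.3124′ = 0.955207°; total 178.9552067
  E → positive
Point 3:
  Lat: degrees = first 2 digits = 38, minutes = 45.1615; 38 + 45.1615/60 = 38.7526917
  S → negative
  Longitude: split at 3 digits → 157° and 40.2454′; 157 + 40.2454/60 = 157.6707567
  E → positive
Point 4:
  Lat: 20′ + 22.3″ = 20.37167′; 58 + 20.37167/60 = 58.3395278
  N → positive
  Longitude: 0 + 28/60 + 27/3600 = 0.4741667
  W → negative
Point 5:
  Latitude: split at 2 digits → 50° and 29.2162′; 50 + 29.2162/60 = 50.4869367
  hemisphere S, so the sign is −
  Lon: degrees = first 3 digits = 19, minutes = 22.872; 19 + 22.872/60 = 19.3812000
  W → negative

1. -36.051357, 2.959267
2. -31.041250, 178.955207
3. -38.752692, 157.670757
4. 58.339528, -0.474167
5. -50.486937, -19.381200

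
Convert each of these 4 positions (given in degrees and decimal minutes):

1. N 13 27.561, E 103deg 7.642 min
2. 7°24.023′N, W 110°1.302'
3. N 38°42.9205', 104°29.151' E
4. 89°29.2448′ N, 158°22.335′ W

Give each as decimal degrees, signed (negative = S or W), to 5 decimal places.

1. 13.45935, 103.12737
2. 7.40038, -110.02170
3. 38.71534, 104.48585
4. 89.48741, -158.37225

Point 1:
  Latitude: 13 + 27.561/60 = 13.459350
  N ⇒ keep positive
  Longitude: 103 + 7.642/60 = 103.127367
  E → positive
Point 2:
  Lat: 24.023′ = 0.400383°; total 7.400383
  N ⇒ keep positive
  Lon: 1.302′ = 0.021700°; total 110.021700
  hemisphere W, so the sign is −
Point 3:
  φ: 38 + 42.9205/60 = 38.715342
  N → positive
  Longitude: 29.151′ = 0.485850°; total 104.485850
  E → positive
Point 4:
  φ: 29.2448′ = 0.487413°; total 89.487413
  N ⇒ keep positive
  Lon: 22.335′ = 0.372250°; total 158.372250
  hemisphere W, so the sign is −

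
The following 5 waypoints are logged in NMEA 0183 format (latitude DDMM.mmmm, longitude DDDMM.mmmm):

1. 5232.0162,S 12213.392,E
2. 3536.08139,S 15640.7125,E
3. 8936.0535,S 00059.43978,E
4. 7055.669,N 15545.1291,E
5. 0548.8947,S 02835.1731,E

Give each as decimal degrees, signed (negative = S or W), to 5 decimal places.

Point 1:
  Lat: split at 2 digits → 52° and 32.0162′; 52 + 32.0162/60 = 52.533603
  S → negative
  λ: degrees = first 3 digits = 122, minutes = 13.392; 122 + 13.392/60 = 122.223200
  E → positive
Point 2:
  φ: split at 2 digits → 35° and 36.08139′; 35 + 36.08139/60 = 35.601357
  S ⇒ negate
  Lon: split at 3 digits → 156° and 40.7125′; 156 + 40.7125/60 = 156.678542
  E ⇒ keep positive
Point 3:
  φ: degrees = first 2 digits = 89, minutes = 36.0535; 89 + 36.0535/60 = 89.600892
  S → negative
  λ: degrees = first 3 digits = 0, minutes = 59.43978; 0 + 59.43978/60 = 0.990663
  E → positive
Point 4:
  Latitude: split at 2 digits → 70° and 55.669′; 70 + 55.669/60 = 70.927817
  N ⇒ keep positive
  Longitude: split at 3 digits → 155° and 45.1291′; 155 + 45.1291/60 = 155.752152
  E ⇒ keep positive
Point 5:
  Latitude: split at 2 digits → 05° and 48.8947′; 5 + 48.8947/60 = 5.814912
  S ⇒ negate
  λ: split at 3 digits → 028° and 35.1731′; 28 + 35.1731/60 = 28.586218
  E → positive

1. -52.53360, 122.22320
2. -35.60136, 156.67854
3. -89.60089, 0.99066
4. 70.92782, 155.75215
5. -5.81491, 28.58622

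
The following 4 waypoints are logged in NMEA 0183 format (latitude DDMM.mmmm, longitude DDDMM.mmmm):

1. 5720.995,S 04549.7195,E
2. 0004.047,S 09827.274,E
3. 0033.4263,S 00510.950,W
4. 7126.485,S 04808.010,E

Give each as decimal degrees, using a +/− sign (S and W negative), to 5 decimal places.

1. -57.34992, 45.82866
2. -0.06745, 98.45457
3. -0.55711, -5.18250
4. -71.44142, 48.13350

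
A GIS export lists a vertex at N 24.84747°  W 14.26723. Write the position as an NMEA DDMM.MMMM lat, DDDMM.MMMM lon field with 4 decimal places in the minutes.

2450.8482,N / 01416.0338,W

Latitude: 24° + 0.847470 × 60 = 24° 50.848200′
Longitude: 14° + 0.267230 × 60 = 14° 16.033800′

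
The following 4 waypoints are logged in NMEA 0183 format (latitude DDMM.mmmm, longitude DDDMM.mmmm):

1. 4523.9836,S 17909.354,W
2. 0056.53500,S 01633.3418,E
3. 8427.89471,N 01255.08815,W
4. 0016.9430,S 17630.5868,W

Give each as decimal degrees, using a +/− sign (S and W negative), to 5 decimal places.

Point 1:
  Lat: split at 2 digits → 45° and 23.9836′; 45 + 23.9836/60 = 45.399727
  hemisphere S, so the sign is −
  Longitude: split at 3 digits → 179° and 9.354′; 179 + 9.354/60 = 179.155900
  W → negative
Point 2:
  Latitude: split at 2 digits → 00° and 56.535′; 0 + 56.535/60 = 0.942250
  S → negative
  Longitude: degrees = first 3 digits = 16, minutes = 33.3418; 16 + 33.3418/60 = 16.555697
  E → positive
Point 3:
  Latitude: degrees = first 2 digits = 84, minutes = 27.89471; 84 + 27.89471/60 = 84.464912
  N → positive
  Longitude: degrees = first 3 digits = 12, minutes = 55.08815; 12 + 55.08815/60 = 12.918136
  W → negative
Point 4:
  Latitude: degrees = first 2 digits = 0, minutes = 16.943; 0 + 16.943/60 = 0.282383
  S ⇒ negate
  λ: degrees = first 3 digits = 176, minutes = 30.5868; 176 + 30.5868/60 = 176.509780
  W → negative

1. -45.39973, -179.15590
2. -0.94225, 16.55570
3. 84.46491, -12.91814
4. -0.28238, -176.50978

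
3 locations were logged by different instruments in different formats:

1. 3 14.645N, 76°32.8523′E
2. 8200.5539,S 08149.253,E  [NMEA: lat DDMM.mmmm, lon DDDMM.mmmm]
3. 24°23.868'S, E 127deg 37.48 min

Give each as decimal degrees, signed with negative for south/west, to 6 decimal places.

Point 1:
  Latitude: 14.645′ = 0.244083°; total 3.2440833
  N → positive
  Lon: 32.8523′ = 0.547538°; total 76.5475383
  E ⇒ keep positive
Point 2:
  Latitude: split at 2 digits → 82° and 0.5539′; 82 + 0.5539/60 = 82.0092317
  hemisphere S, so the sign is −
  Longitude: split at 3 digits → 081° and 49.253′; 81 + 49.253/60 = 81.8208833
  E → positive
Point 3:
  φ: 24 + 23.868/60 = 24.3978000
  S ⇒ negate
  Longitude: 127 + 37.48/60 = 127.6246667
  E → positive

1. 3.244083, 76.547538
2. -82.009232, 81.820883
3. -24.397800, 127.624667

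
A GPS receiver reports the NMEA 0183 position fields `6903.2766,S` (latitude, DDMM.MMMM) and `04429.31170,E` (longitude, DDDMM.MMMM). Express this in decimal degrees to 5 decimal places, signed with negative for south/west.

-69.05461, 44.48853

φ: degrees = first 2 digits = 69, minutes = 3.2766; 69 + 3.2766/60 = 69.054610
hemisphere S, so the sign is −
Longitude: degrees = first 3 digits = 44, minutes = 29.3117; 44 + 29.3117/60 = 44.488528
E → positive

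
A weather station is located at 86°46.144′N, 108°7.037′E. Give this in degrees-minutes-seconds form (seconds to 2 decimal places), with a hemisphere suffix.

86°46′8.64″ N, 108°07′2.22″ E

Lat: fractional minutes 0.14400 × 60 = 8.6400″
Lon: fractional minutes 0.03700 × 60 = 2.2200″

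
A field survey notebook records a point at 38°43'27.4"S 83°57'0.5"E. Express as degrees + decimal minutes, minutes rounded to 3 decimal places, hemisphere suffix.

φ: 43 + 27.4/60 = 43.45667′
Lon: 57 + 0.5/60 = 57.00833′

38° 43.457′ S, 83° 57.008′ E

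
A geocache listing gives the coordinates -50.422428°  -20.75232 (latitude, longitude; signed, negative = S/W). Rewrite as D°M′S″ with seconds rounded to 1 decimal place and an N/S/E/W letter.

50°25′20.7″ S, 20°45′8.4″ W

Latitude is negative → S; |value| = 50.422428
φ: 0.422428 × 60 = 25.34568′ → 25′, remainder × 60 = 20.741″
Longitude is negative → W; |value| = 20.752320
Longitude: whole degrees 20; 45.13920′ → 45′ and 8.352″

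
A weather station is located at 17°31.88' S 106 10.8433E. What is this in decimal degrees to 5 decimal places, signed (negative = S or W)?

-17.53133, 106.18072

φ: 17 + 31.88/60 = 17.531333
S → negative
Lon: 106 + 10.8433/60 = 106.180722
E → positive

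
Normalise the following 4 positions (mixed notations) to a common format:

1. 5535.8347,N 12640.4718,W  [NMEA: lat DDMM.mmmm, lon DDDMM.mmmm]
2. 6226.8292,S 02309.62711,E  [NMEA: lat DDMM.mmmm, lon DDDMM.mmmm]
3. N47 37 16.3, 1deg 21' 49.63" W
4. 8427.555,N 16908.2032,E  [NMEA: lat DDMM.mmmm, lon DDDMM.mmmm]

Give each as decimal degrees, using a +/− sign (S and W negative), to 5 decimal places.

1. 55.59725, -126.67453
2. -62.44715, 23.16045
3. 47.62119, -1.36379
4. 84.45925, 169.13672

Point 1:
  Lat: degrees = first 2 digits = 55, minutes = 35.8347; 55 + 35.8347/60 = 55.597245
  N ⇒ keep positive
  λ: degrees = first 3 digits = 126, minutes = 40.4718; 126 + 40.4718/60 = 126.674530
  W → negative
Point 2:
  Latitude: split at 2 digits → 62° and 26.8292′; 62 + 26.8292/60 = 62.447153
  hemisphere S, so the sign is −
  Lon: degrees = first 3 digits = 23, minutes = 9.62711; 23 + 9.62711/60 = 23.160452
  E ⇒ keep positive
Point 3:
  φ: 47° + 37/60 + 16.3/3600 = 47 + 0.616667 + 0.004528 = 47.621194
  N → positive
  Lon: 1° + 21/60 + 49.63/3600 = 1 + 0.350000 + 0.013786 = 1.363786
  W → negative
Point 4:
  φ: degrees = first 2 digits = 84, minutes = 27.555; 84 + 27.555/60 = 84.459250
  N → positive
  λ: split at 3 digits → 169° and 8.2032′; 169 + 8.2032/60 = 169.136720
  E ⇒ keep positive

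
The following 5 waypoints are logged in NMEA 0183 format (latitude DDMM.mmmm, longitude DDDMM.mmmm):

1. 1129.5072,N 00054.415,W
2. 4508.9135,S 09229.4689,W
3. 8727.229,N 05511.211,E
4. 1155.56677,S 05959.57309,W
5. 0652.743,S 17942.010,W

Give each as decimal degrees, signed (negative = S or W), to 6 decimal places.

1. 11.491787, -0.906917
2. -45.148558, -92.491148
3. 87.453817, 55.186850
4. -11.926113, -59.992885
5. -6.879050, -179.700167

Point 1:
  Latitude: split at 2 digits → 11° and 29.5072′; 11 + 29.5072/60 = 11.4917867
  N ⇒ keep positive
  Longitude: split at 3 digits → 000° and 54.415′; 0 + 54.415/60 = 0.9069167
  hemisphere W, so the sign is −
Point 2:
  Lat: degrees = first 2 digits = 45, minutes = 8.9135; 45 + 8.9135/60 = 45.1485583
  S → negative
  Longitude: split at 3 digits → 092° and 29.4689′; 92 + 29.4689/60 = 92.4911483
  W ⇒ negate
Point 3:
  φ: degrees = first 2 digits = 87, minutes = 27.229; 87 + 27.229/60 = 87.4538167
  N ⇒ keep positive
  λ: split at 3 digits → 055° and 11.211′; 55 + 11.211/60 = 55.1868500
  E → positive
Point 4:
  φ: degrees = first 2 digits = 11, minutes = 55.56677; 11 + 55.56677/60 = 11.9261128
  S → negative
  Longitude: split at 3 digits → 059° and 59.57309′; 59 + 59.57309/60 = 59.9928848
  hemisphere W, so the sign is −
Point 5:
  Latitude: split at 2 digits → 06° and 52.743′; 6 + 52.743/60 = 6.8790500
  S → negative
  Lon: degrees = first 3 digits = 179, minutes = 42.01; 179 + 42.01/60 = 179.7001667
  hemisphere W, so the sign is −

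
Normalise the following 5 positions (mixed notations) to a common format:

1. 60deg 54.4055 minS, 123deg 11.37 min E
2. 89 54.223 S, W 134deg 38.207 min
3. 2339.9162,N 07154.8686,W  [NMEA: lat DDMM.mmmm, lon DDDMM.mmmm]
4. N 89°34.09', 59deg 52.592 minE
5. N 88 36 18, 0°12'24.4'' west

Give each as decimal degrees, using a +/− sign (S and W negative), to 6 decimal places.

1. -60.906758, 123.189500
2. -89.903717, -134.636783
3. 23.665270, -71.914477
4. 89.568167, 59.876533
5. 88.605000, -0.206778

Point 1:
  φ: 60 + 54.4055/60 = 60.9067583
  hemisphere S, so the sign is −
  λ: 123 + 11.37/60 = 123.1895000
  E → positive
Point 2:
  φ: 89 + 54.223/60 = 89.9037167
  S → negative
  Longitude: 38.207′ = 0.636783°; total 134.6367833
  hemisphere W, so the sign is −
Point 3:
  Lat: degrees = first 2 digits = 23, minutes = 39.9162; 23 + 39.9162/60 = 23.6652700
  N → positive
  Longitude: split at 3 digits → 071° and 54.8686′; 71 + 54.8686/60 = 71.9144767
  hemisphere W, so the sign is −
Point 4:
  Latitude: 34.09′ = 0.568167°; total 89.5681667
  N → positive
  Longitude: 52.592′ = 0.876533°; total 59.8765333
  E ⇒ keep positive
Point 5:
  φ: 88 + 36/60 + 18/3600 = 88.6050000
  N → positive
  λ: 0° + 12/60 + 24.4/3600 = 0 + 0.200000 + 0.006778 = 0.2067778
  W → negative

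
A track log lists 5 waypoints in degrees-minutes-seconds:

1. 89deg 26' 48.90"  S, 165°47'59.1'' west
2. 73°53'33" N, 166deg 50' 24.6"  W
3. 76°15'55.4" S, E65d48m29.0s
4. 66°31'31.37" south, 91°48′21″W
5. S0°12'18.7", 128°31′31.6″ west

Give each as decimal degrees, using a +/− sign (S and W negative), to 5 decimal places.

1. -89.44692, -165.79975
2. 73.89250, -166.84017
3. -76.26539, 65.80806
4. -66.52538, -91.80583
5. -0.20519, -128.52544

Point 1:
  Latitude: 26′ + 48.9″ = 26.81500′; 89 + 26.81500/60 = 89.446917
  hemisphere S, so the sign is −
  Longitude: 47′ + 59.1″ = 47.98500′; 165 + 47.98500/60 = 165.799750
  W → negative
Point 2:
  Lat: 53′ + 33″ = 53.55000′; 73 + 53.55000/60 = 73.892500
  N → positive
  Lon: 50′ + 24.6″ = 50.41000′; 166 + 50.41000/60 = 166.840167
  W ⇒ negate
Point 3:
  Latitude: 76° + 15/60 + 55.4/3600 = 76 + 0.250000 + 0.015389 = 76.265389
  hemisphere S, so the sign is −
  Lon: 48′ + 29″ = 48.48333′; 65 + 48.48333/60 = 65.808056
  E ⇒ keep positive
Point 4:
  φ: 31′ + 31.37″ = 31.52283′; 66 + 31.52283/60 = 66.525381
  S ⇒ negate
  Lon: 48′ + 21″ = 48.35000′; 91 + 48.35000/60 = 91.805833
  W → negative
Point 5:
  Latitude: 0 + 12/60 + 18.7/3600 = 0.205194
  S → negative
  Longitude: 31′ + 31.6″ = 31.52667′; 128 + 31.52667/60 = 128.525444
  W → negative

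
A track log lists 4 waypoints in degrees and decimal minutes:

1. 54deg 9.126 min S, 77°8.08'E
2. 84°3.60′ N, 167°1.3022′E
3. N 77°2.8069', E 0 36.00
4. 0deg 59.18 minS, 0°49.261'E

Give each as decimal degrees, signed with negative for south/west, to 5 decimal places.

1. -54.15210, 77.13467
2. 84.06000, 167.02170
3. 77.04678, 0.60000
4. -0.98633, 0.82102

Point 1:
  Latitude: 54 + 9.126/60 = 54.152100
  S → negative
  λ: 77 + 8.08/60 = 77.134667
  E → positive
Point 2:
  Lat: 84 + 3.6/60 = 84.060000
  N → positive
  λ: 1.3022′ = 0.021703°; total 167.021703
  E ⇒ keep positive
Point 3:
  Lat: 2.8069′ = 0.046782°; total 77.046782
  N → positive
  Lon: 0 + 36/60 = 0.600000
  E ⇒ keep positive
Point 4:
  Latitude: 0 + 59.18/60 = 0.986333
  S → negative
  Lon: 0 + 49.261/60 = 0.821017
  E ⇒ keep positive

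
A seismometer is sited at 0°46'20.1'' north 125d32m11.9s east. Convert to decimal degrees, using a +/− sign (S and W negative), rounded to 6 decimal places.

0.772250, 125.536639

φ: 46′ + 20.1″ = 46.33500′; 0 + 46.33500/60 = 0.7722500
N ⇒ keep positive
λ: 32′ + 11.9″ = 32.19833′; 125 + 32.19833/60 = 125.5366389
E → positive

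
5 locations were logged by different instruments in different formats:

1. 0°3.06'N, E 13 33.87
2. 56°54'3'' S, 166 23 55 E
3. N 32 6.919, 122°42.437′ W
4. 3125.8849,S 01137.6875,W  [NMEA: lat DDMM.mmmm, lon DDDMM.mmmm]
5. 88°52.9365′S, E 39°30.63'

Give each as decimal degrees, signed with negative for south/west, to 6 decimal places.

1. 0.051000, 13.564500
2. -56.900833, 166.398611
3. 32.115317, -122.707283
4. -31.431415, -11.628125
5. -88.882275, 39.510500

Point 1:
  Lat: 3.06′ = 0.051000°; total 0.0510000
  N → positive
  Longitude: 13 + 33.87/60 = 13.5645000
  E ⇒ keep positive
Point 2:
  Latitude: 54′ + 3″ = 54.05000′; 56 + 54.05000/60 = 56.9008333
  hemisphere S, so the sign is −
  λ: 166 + 23/60 + 55/3600 = 166.3986111
  E → positive
Point 3:
  Latitude: 6.919′ = 0.115317°; total 32.1153167
  N → positive
  λ: 122 + 42.437/60 = 122.7072833
  hemisphere W, so the sign is −
Point 4:
  Latitude: split at 2 digits → 31° and 25.8849′; 31 + 25.8849/60 = 31.4314150
  S ⇒ negate
  Longitude: degrees = first 3 digits = 11, minutes = 37.6875; 11 + 37.6875/60 = 11.6281250
  W → negative
Point 5:
  φ: 52.9365′ = 0.882275°; total 88.8822750
  hemisphere S, so the sign is −
  Lon: 39 + 30.63/60 = 39.5105000
  E ⇒ keep positive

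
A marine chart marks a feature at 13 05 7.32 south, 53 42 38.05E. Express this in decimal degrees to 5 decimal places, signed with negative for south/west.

Latitude: 13° + 5/60 + 7.32/3600 = 13 + 0.083333 + 0.002033 = 13.085367
hemisphere S, so the sign is −
λ: 53 + 42/60 + 38.05/3600 = 53.710569
E ⇒ keep positive

-13.08537, 53.71057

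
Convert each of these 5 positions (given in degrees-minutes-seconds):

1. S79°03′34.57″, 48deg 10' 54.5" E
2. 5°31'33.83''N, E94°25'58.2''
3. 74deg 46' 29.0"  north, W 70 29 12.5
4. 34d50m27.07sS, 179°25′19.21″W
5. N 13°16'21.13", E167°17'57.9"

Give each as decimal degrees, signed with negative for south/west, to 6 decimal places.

Point 1:
  Lat: 3′ + 34.57″ = 3.57617′; 79 + 3.57617/60 = 79.0596028
  S ⇒ negate
  λ: 10′ + 54.5″ = 10.90833′; 48 + 10.90833/60 = 48.1818056
  E ⇒ keep positive
Point 2:
  φ: 31′ + 33.83″ = 31.56383′; 5 + 31.56383/60 = 5.5260639
  N → positive
  Lon: 94° + 25/60 + 58.2/3600 = 94 + 0.416667 + 0.016167 = 94.4328333
  E → positive
Point 3:
  Latitude: 74 + 46/60 + 29/3600 = 74.7747222
  N → positive
  Lon: 29′ + 12.5″ = 29.20833′; 70 + 29.20833/60 = 70.4868056
  W ⇒ negate
Point 4:
  φ: 50′ + 27.07″ = 50.45117′; 34 + 50.45117/60 = 34.8408528
  S ⇒ negate
  Lon: 25′ + 19.21″ = 25.32017′; 179 + 25.32017/60 = 179.4220028
  W → negative
Point 5:
  φ: 13° + 16/60 + 21.13/3600 = 13 + 0.266667 + 0.005869 = 13.2725361
  N ⇒ keep positive
  Lon: 167 + 17/60 + 57.9/3600 = 167.2994167
  E ⇒ keep positive

1. -79.059603, 48.181806
2. 5.526064, 94.432833
3. 74.774722, -70.486806
4. -34.840853, -179.422003
5. 13.272536, 167.299417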